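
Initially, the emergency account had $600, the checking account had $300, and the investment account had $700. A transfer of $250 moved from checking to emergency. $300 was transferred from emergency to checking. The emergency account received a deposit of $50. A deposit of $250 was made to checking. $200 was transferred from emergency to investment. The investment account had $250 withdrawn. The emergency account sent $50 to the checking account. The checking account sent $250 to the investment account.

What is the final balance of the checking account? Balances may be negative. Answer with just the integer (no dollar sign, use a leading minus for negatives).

Tracking account balances step by step:
Start: emergency=600, checking=300, investment=700
Event 1 (transfer 250 checking -> emergency): checking: 300 - 250 = 50, emergency: 600 + 250 = 850. Balances: emergency=850, checking=50, investment=700
Event 2 (transfer 300 emergency -> checking): emergency: 850 - 300 = 550, checking: 50 + 300 = 350. Balances: emergency=550, checking=350, investment=700
Event 3 (deposit 50 to emergency): emergency: 550 + 50 = 600. Balances: emergency=600, checking=350, investment=700
Event 4 (deposit 250 to checking): checking: 350 + 250 = 600. Balances: emergency=600, checking=600, investment=700
Event 5 (transfer 200 emergency -> investment): emergency: 600 - 200 = 400, investment: 700 + 200 = 900. Balances: emergency=400, checking=600, investment=900
Event 6 (withdraw 250 from investment): investment: 900 - 250 = 650. Balances: emergency=400, checking=600, investment=650
Event 7 (transfer 50 emergency -> checking): emergency: 400 - 50 = 350, checking: 600 + 50 = 650. Balances: emergency=350, checking=650, investment=650
Event 8 (transfer 250 checking -> investment): checking: 650 - 250 = 400, investment: 650 + 250 = 900. Balances: emergency=350, checking=400, investment=900

Final balance of checking: 400

Answer: 400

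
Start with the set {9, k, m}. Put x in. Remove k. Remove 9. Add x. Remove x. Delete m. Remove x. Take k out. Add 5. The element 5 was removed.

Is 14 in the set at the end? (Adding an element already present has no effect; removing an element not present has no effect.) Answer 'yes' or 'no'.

Tracking the set through each operation:
Start: {9, k, m}
Event 1 (add x): added. Set: {9, k, m, x}
Event 2 (remove k): removed. Set: {9, m, x}
Event 3 (remove 9): removed. Set: {m, x}
Event 4 (add x): already present, no change. Set: {m, x}
Event 5 (remove x): removed. Set: {m}
Event 6 (remove m): removed. Set: {}
Event 7 (remove x): not present, no change. Set: {}
Event 8 (remove k): not present, no change. Set: {}
Event 9 (add 5): added. Set: {5}
Event 10 (remove 5): removed. Set: {}

Final set: {} (size 0)
14 is NOT in the final set.

Answer: no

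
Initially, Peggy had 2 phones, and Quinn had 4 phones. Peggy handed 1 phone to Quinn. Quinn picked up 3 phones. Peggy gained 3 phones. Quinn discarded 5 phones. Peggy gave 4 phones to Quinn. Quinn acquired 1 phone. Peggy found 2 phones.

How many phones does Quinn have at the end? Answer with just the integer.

Tracking counts step by step:
Start: Peggy=2, Quinn=4
Event 1 (Peggy -> Quinn, 1): Peggy: 2 -> 1, Quinn: 4 -> 5. State: Peggy=1, Quinn=5
Event 2 (Quinn +3): Quinn: 5 -> 8. State: Peggy=1, Quinn=8
Event 3 (Peggy +3): Peggy: 1 -> 4. State: Peggy=4, Quinn=8
Event 4 (Quinn -5): Quinn: 8 -> 3. State: Peggy=4, Quinn=3
Event 5 (Peggy -> Quinn, 4): Peggy: 4 -> 0, Quinn: 3 -> 7. State: Peggy=0, Quinn=7
Event 6 (Quinn +1): Quinn: 7 -> 8. State: Peggy=0, Quinn=8
Event 7 (Peggy +2): Peggy: 0 -> 2. State: Peggy=2, Quinn=8

Quinn's final count: 8

Answer: 8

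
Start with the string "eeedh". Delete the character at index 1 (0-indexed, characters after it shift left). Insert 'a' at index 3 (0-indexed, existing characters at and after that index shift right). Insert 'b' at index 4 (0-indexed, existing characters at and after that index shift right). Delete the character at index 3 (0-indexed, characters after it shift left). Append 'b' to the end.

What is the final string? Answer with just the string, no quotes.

Applying each edit step by step:
Start: "eeedh"
Op 1 (delete idx 1 = 'e'): "eeedh" -> "eedh"
Op 2 (insert 'a' at idx 3): "eedh" -> "eedah"
Op 3 (insert 'b' at idx 4): "eedah" -> "eedabh"
Op 4 (delete idx 3 = 'a'): "eedabh" -> "eedbh"
Op 5 (append 'b'): "eedbh" -> "eedbhb"

Answer: eedbhb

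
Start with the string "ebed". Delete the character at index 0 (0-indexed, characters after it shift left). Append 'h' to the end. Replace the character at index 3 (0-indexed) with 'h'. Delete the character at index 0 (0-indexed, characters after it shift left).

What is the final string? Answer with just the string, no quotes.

Answer: edh

Derivation:
Applying each edit step by step:
Start: "ebed"
Op 1 (delete idx 0 = 'e'): "ebed" -> "bed"
Op 2 (append 'h'): "bed" -> "bedh"
Op 3 (replace idx 3: 'h' -> 'h'): "bedh" -> "bedh"
Op 4 (delete idx 0 = 'b'): "bedh" -> "edh"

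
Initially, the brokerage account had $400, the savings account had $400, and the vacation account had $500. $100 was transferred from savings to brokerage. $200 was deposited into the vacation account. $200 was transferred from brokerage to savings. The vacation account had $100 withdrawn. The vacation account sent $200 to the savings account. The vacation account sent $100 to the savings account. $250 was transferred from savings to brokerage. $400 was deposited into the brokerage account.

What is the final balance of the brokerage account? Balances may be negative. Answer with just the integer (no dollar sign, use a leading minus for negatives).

Tracking account balances step by step:
Start: brokerage=400, savings=400, vacation=500
Event 1 (transfer 100 savings -> brokerage): savings: 400 - 100 = 300, brokerage: 400 + 100 = 500. Balances: brokerage=500, savings=300, vacation=500
Event 2 (deposit 200 to vacation): vacation: 500 + 200 = 700. Balances: brokerage=500, savings=300, vacation=700
Event 3 (transfer 200 brokerage -> savings): brokerage: 500 - 200 = 300, savings: 300 + 200 = 500. Balances: brokerage=300, savings=500, vacation=700
Event 4 (withdraw 100 from vacation): vacation: 700 - 100 = 600. Balances: brokerage=300, savings=500, vacation=600
Event 5 (transfer 200 vacation -> savings): vacation: 600 - 200 = 400, savings: 500 + 200 = 700. Balances: brokerage=300, savings=700, vacation=400
Event 6 (transfer 100 vacation -> savings): vacation: 400 - 100 = 300, savings: 700 + 100 = 800. Balances: brokerage=300, savings=800, vacation=300
Event 7 (transfer 250 savings -> brokerage): savings: 800 - 250 = 550, brokerage: 300 + 250 = 550. Balances: brokerage=550, savings=550, vacation=300
Event 8 (deposit 400 to brokerage): brokerage: 550 + 400 = 950. Balances: brokerage=950, savings=550, vacation=300

Final balance of brokerage: 950

Answer: 950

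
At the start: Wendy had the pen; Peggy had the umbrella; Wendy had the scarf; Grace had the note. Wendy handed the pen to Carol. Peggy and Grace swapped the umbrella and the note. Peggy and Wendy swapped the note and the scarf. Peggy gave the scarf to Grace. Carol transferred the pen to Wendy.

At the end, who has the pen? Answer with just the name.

Answer: Wendy

Derivation:
Tracking all object holders:
Start: pen:Wendy, umbrella:Peggy, scarf:Wendy, note:Grace
Event 1 (give pen: Wendy -> Carol). State: pen:Carol, umbrella:Peggy, scarf:Wendy, note:Grace
Event 2 (swap umbrella<->note: now umbrella:Grace, note:Peggy). State: pen:Carol, umbrella:Grace, scarf:Wendy, note:Peggy
Event 3 (swap note<->scarf: now note:Wendy, scarf:Peggy). State: pen:Carol, umbrella:Grace, scarf:Peggy, note:Wendy
Event 4 (give scarf: Peggy -> Grace). State: pen:Carol, umbrella:Grace, scarf:Grace, note:Wendy
Event 5 (give pen: Carol -> Wendy). State: pen:Wendy, umbrella:Grace, scarf:Grace, note:Wendy

Final state: pen:Wendy, umbrella:Grace, scarf:Grace, note:Wendy
The pen is held by Wendy.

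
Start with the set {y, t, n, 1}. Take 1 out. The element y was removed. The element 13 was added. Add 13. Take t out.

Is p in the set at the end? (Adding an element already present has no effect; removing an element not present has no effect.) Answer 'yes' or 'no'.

Answer: no

Derivation:
Tracking the set through each operation:
Start: {1, n, t, y}
Event 1 (remove 1): removed. Set: {n, t, y}
Event 2 (remove y): removed. Set: {n, t}
Event 3 (add 13): added. Set: {13, n, t}
Event 4 (add 13): already present, no change. Set: {13, n, t}
Event 5 (remove t): removed. Set: {13, n}

Final set: {13, n} (size 2)
p is NOT in the final set.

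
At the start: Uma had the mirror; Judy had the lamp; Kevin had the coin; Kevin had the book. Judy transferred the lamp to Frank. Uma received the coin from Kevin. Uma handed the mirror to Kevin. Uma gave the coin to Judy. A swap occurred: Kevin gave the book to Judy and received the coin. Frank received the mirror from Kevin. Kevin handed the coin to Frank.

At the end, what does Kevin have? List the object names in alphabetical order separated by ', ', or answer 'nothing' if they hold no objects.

Tracking all object holders:
Start: mirror:Uma, lamp:Judy, coin:Kevin, book:Kevin
Event 1 (give lamp: Judy -> Frank). State: mirror:Uma, lamp:Frank, coin:Kevin, book:Kevin
Event 2 (give coin: Kevin -> Uma). State: mirror:Uma, lamp:Frank, coin:Uma, book:Kevin
Event 3 (give mirror: Uma -> Kevin). State: mirror:Kevin, lamp:Frank, coin:Uma, book:Kevin
Event 4 (give coin: Uma -> Judy). State: mirror:Kevin, lamp:Frank, coin:Judy, book:Kevin
Event 5 (swap book<->coin: now book:Judy, coin:Kevin). State: mirror:Kevin, lamp:Frank, coin:Kevin, book:Judy
Event 6 (give mirror: Kevin -> Frank). State: mirror:Frank, lamp:Frank, coin:Kevin, book:Judy
Event 7 (give coin: Kevin -> Frank). State: mirror:Frank, lamp:Frank, coin:Frank, book:Judy

Final state: mirror:Frank, lamp:Frank, coin:Frank, book:Judy
Kevin holds: (nothing).

Answer: nothing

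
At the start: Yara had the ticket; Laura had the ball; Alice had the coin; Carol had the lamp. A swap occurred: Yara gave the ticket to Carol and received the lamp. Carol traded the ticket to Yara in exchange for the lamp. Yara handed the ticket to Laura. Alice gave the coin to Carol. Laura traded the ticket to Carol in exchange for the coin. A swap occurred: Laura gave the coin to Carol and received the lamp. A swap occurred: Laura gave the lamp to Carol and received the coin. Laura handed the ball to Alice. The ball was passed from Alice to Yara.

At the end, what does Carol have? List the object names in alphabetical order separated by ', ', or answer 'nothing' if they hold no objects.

Answer: lamp, ticket

Derivation:
Tracking all object holders:
Start: ticket:Yara, ball:Laura, coin:Alice, lamp:Carol
Event 1 (swap ticket<->lamp: now ticket:Carol, lamp:Yara). State: ticket:Carol, ball:Laura, coin:Alice, lamp:Yara
Event 2 (swap ticket<->lamp: now ticket:Yara, lamp:Carol). State: ticket:Yara, ball:Laura, coin:Alice, lamp:Carol
Event 3 (give ticket: Yara -> Laura). State: ticket:Laura, ball:Laura, coin:Alice, lamp:Carol
Event 4 (give coin: Alice -> Carol). State: ticket:Laura, ball:Laura, coin:Carol, lamp:Carol
Event 5 (swap ticket<->coin: now ticket:Carol, coin:Laura). State: ticket:Carol, ball:Laura, coin:Laura, lamp:Carol
Event 6 (swap coin<->lamp: now coin:Carol, lamp:Laura). State: ticket:Carol, ball:Laura, coin:Carol, lamp:Laura
Event 7 (swap lamp<->coin: now lamp:Carol, coin:Laura). State: ticket:Carol, ball:Laura, coin:Laura, lamp:Carol
Event 8 (give ball: Laura -> Alice). State: ticket:Carol, ball:Alice, coin:Laura, lamp:Carol
Event 9 (give ball: Alice -> Yara). State: ticket:Carol, ball:Yara, coin:Laura, lamp:Carol

Final state: ticket:Carol, ball:Yara, coin:Laura, lamp:Carol
Carol holds: lamp, ticket.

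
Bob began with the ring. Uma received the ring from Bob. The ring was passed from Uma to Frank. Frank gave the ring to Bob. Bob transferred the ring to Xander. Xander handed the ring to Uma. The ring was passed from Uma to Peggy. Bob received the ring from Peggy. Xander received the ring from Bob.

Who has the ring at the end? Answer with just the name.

Tracking the ring through each event:
Start: Bob has the ring.
After event 1: Uma has the ring.
After event 2: Frank has the ring.
After event 3: Bob has the ring.
After event 4: Xander has the ring.
After event 5: Uma has the ring.
After event 6: Peggy has the ring.
After event 7: Bob has the ring.
After event 8: Xander has the ring.

Answer: Xander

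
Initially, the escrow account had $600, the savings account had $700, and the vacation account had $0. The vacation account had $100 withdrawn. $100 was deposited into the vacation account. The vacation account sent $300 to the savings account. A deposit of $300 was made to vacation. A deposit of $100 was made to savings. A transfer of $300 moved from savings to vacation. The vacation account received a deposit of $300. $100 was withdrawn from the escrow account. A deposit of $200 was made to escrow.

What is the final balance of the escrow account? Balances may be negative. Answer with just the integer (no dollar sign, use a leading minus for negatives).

Tracking account balances step by step:
Start: escrow=600, savings=700, vacation=0
Event 1 (withdraw 100 from vacation): vacation: 0 - 100 = -100. Balances: escrow=600, savings=700, vacation=-100
Event 2 (deposit 100 to vacation): vacation: -100 + 100 = 0. Balances: escrow=600, savings=700, vacation=0
Event 3 (transfer 300 vacation -> savings): vacation: 0 - 300 = -300, savings: 700 + 300 = 1000. Balances: escrow=600, savings=1000, vacation=-300
Event 4 (deposit 300 to vacation): vacation: -300 + 300 = 0. Balances: escrow=600, savings=1000, vacation=0
Event 5 (deposit 100 to savings): savings: 1000 + 100 = 1100. Balances: escrow=600, savings=1100, vacation=0
Event 6 (transfer 300 savings -> vacation): savings: 1100 - 300 = 800, vacation: 0 + 300 = 300. Balances: escrow=600, savings=800, vacation=300
Event 7 (deposit 300 to vacation): vacation: 300 + 300 = 600. Balances: escrow=600, savings=800, vacation=600
Event 8 (withdraw 100 from escrow): escrow: 600 - 100 = 500. Balances: escrow=500, savings=800, vacation=600
Event 9 (deposit 200 to escrow): escrow: 500 + 200 = 700. Balances: escrow=700, savings=800, vacation=600

Final balance of escrow: 700

Answer: 700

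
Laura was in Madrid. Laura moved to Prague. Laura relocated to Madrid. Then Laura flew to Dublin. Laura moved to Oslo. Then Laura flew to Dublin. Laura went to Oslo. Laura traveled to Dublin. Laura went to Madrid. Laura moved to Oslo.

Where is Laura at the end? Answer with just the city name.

Tracking Laura's location:
Start: Laura is in Madrid.
After move 1: Madrid -> Prague. Laura is in Prague.
After move 2: Prague -> Madrid. Laura is in Madrid.
After move 3: Madrid -> Dublin. Laura is in Dublin.
After move 4: Dublin -> Oslo. Laura is in Oslo.
After move 5: Oslo -> Dublin. Laura is in Dublin.
After move 6: Dublin -> Oslo. Laura is in Oslo.
After move 7: Oslo -> Dublin. Laura is in Dublin.
After move 8: Dublin -> Madrid. Laura is in Madrid.
After move 9: Madrid -> Oslo. Laura is in Oslo.

Answer: Oslo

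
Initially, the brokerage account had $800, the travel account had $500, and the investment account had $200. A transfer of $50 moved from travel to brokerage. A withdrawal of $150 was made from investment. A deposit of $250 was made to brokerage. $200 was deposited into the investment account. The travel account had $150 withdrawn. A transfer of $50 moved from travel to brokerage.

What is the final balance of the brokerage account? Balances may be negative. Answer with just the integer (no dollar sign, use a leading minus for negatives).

Tracking account balances step by step:
Start: brokerage=800, travel=500, investment=200
Event 1 (transfer 50 travel -> brokerage): travel: 500 - 50 = 450, brokerage: 800 + 50 = 850. Balances: brokerage=850, travel=450, investment=200
Event 2 (withdraw 150 from investment): investment: 200 - 150 = 50. Balances: brokerage=850, travel=450, investment=50
Event 3 (deposit 250 to brokerage): brokerage: 850 + 250 = 1100. Balances: brokerage=1100, travel=450, investment=50
Event 4 (deposit 200 to investment): investment: 50 + 200 = 250. Balances: brokerage=1100, travel=450, investment=250
Event 5 (withdraw 150 from travel): travel: 450 - 150 = 300. Balances: brokerage=1100, travel=300, investment=250
Event 6 (transfer 50 travel -> brokerage): travel: 300 - 50 = 250, brokerage: 1100 + 50 = 1150. Balances: brokerage=1150, travel=250, investment=250

Final balance of brokerage: 1150

Answer: 1150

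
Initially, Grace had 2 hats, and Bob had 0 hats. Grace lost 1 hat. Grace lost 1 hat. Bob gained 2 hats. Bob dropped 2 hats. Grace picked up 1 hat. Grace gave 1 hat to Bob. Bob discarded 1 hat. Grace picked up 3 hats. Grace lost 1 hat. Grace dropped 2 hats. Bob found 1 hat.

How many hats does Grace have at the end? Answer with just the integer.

Answer: 0

Derivation:
Tracking counts step by step:
Start: Grace=2, Bob=0
Event 1 (Grace -1): Grace: 2 -> 1. State: Grace=1, Bob=0
Event 2 (Grace -1): Grace: 1 -> 0. State: Grace=0, Bob=0
Event 3 (Bob +2): Bob: 0 -> 2. State: Grace=0, Bob=2
Event 4 (Bob -2): Bob: 2 -> 0. State: Grace=0, Bob=0
Event 5 (Grace +1): Grace: 0 -> 1. State: Grace=1, Bob=0
Event 6 (Grace -> Bob, 1): Grace: 1 -> 0, Bob: 0 -> 1. State: Grace=0, Bob=1
Event 7 (Bob -1): Bob: 1 -> 0. State: Grace=0, Bob=0
Event 8 (Grace +3): Grace: 0 -> 3. State: Grace=3, Bob=0
Event 9 (Grace -1): Grace: 3 -> 2. State: Grace=2, Bob=0
Event 10 (Grace -2): Grace: 2 -> 0. State: Grace=0, Bob=0
Event 11 (Bob +1): Bob: 0 -> 1. State: Grace=0, Bob=1

Grace's final count: 0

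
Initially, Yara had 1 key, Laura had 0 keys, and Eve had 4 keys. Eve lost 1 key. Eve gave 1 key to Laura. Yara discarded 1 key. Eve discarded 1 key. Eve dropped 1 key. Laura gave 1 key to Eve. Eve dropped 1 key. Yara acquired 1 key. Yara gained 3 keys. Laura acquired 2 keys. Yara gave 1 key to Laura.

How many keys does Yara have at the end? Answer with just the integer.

Answer: 3

Derivation:
Tracking counts step by step:
Start: Yara=1, Laura=0, Eve=4
Event 1 (Eve -1): Eve: 4 -> 3. State: Yara=1, Laura=0, Eve=3
Event 2 (Eve -> Laura, 1): Eve: 3 -> 2, Laura: 0 -> 1. State: Yara=1, Laura=1, Eve=2
Event 3 (Yara -1): Yara: 1 -> 0. State: Yara=0, Laura=1, Eve=2
Event 4 (Eve -1): Eve: 2 -> 1. State: Yara=0, Laura=1, Eve=1
Event 5 (Eve -1): Eve: 1 -> 0. State: Yara=0, Laura=1, Eve=0
Event 6 (Laura -> Eve, 1): Laura: 1 -> 0, Eve: 0 -> 1. State: Yara=0, Laura=0, Eve=1
Event 7 (Eve -1): Eve: 1 -> 0. State: Yara=0, Laura=0, Eve=0
Event 8 (Yara +1): Yara: 0 -> 1. State: Yara=1, Laura=0, Eve=0
Event 9 (Yara +3): Yara: 1 -> 4. State: Yara=4, Laura=0, Eve=0
Event 10 (Laura +2): Laura: 0 -> 2. State: Yara=4, Laura=2, Eve=0
Event 11 (Yara -> Laura, 1): Yara: 4 -> 3, Laura: 2 -> 3. State: Yara=3, Laura=3, Eve=0

Yara's final count: 3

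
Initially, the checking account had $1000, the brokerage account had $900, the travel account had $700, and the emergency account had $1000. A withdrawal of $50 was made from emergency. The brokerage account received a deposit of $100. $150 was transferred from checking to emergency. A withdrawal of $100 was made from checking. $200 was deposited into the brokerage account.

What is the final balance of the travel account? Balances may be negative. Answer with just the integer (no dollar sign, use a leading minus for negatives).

Answer: 700

Derivation:
Tracking account balances step by step:
Start: checking=1000, brokerage=900, travel=700, emergency=1000
Event 1 (withdraw 50 from emergency): emergency: 1000 - 50 = 950. Balances: checking=1000, brokerage=900, travel=700, emergency=950
Event 2 (deposit 100 to brokerage): brokerage: 900 + 100 = 1000. Balances: checking=1000, brokerage=1000, travel=700, emergency=950
Event 3 (transfer 150 checking -> emergency): checking: 1000 - 150 = 850, emergency: 950 + 150 = 1100. Balances: checking=850, brokerage=1000, travel=700, emergency=1100
Event 4 (withdraw 100 from checking): checking: 850 - 100 = 750. Balances: checking=750, brokerage=1000, travel=700, emergency=1100
Event 5 (deposit 200 to brokerage): brokerage: 1000 + 200 = 1200. Balances: checking=750, brokerage=1200, travel=700, emergency=1100

Final balance of travel: 700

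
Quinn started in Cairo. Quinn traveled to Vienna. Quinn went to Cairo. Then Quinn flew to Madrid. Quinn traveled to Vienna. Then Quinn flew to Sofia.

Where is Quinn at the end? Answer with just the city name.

Tracking Quinn's location:
Start: Quinn is in Cairo.
After move 1: Cairo -> Vienna. Quinn is in Vienna.
After move 2: Vienna -> Cairo. Quinn is in Cairo.
After move 3: Cairo -> Madrid. Quinn is in Madrid.
After move 4: Madrid -> Vienna. Quinn is in Vienna.
After move 5: Vienna -> Sofia. Quinn is in Sofia.

Answer: Sofia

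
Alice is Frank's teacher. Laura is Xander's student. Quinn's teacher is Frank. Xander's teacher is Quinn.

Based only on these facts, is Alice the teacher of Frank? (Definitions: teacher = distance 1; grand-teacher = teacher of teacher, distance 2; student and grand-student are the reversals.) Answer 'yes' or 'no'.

Answer: yes

Derivation:
Reconstructing the teacher chain from the given facts:
  Alice -> Frank -> Quinn -> Xander -> Laura
(each arrow means 'teacher of the next')
Positions in the chain (0 = top):
  position of Alice: 0
  position of Frank: 1
  position of Quinn: 2
  position of Xander: 3
  position of Laura: 4

Alice is at position 0, Frank is at position 1; signed distance (j - i) = 1.
'teacher' requires j - i = 1. Actual distance is 1, so the relation HOLDS.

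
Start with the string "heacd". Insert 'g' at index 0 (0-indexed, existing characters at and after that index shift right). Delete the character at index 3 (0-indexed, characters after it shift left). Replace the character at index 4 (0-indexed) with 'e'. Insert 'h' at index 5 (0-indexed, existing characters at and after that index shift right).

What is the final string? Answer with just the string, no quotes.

Answer: gheceh

Derivation:
Applying each edit step by step:
Start: "heacd"
Op 1 (insert 'g' at idx 0): "heacd" -> "gheacd"
Op 2 (delete idx 3 = 'a'): "gheacd" -> "ghecd"
Op 3 (replace idx 4: 'd' -> 'e'): "ghecd" -> "ghece"
Op 4 (insert 'h' at idx 5): "ghece" -> "gheceh"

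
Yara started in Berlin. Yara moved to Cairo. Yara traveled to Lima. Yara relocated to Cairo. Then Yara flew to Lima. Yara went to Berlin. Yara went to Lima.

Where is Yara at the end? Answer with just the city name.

Answer: Lima

Derivation:
Tracking Yara's location:
Start: Yara is in Berlin.
After move 1: Berlin -> Cairo. Yara is in Cairo.
After move 2: Cairo -> Lima. Yara is in Lima.
After move 3: Lima -> Cairo. Yara is in Cairo.
After move 4: Cairo -> Lima. Yara is in Lima.
After move 5: Lima -> Berlin. Yara is in Berlin.
After move 6: Berlin -> Lima. Yara is in Lima.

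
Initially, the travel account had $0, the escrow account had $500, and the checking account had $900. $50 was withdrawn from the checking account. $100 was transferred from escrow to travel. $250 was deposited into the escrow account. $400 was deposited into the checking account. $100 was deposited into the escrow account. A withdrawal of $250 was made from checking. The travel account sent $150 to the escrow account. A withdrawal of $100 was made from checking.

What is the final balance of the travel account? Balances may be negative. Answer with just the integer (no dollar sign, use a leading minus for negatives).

Answer: -50

Derivation:
Tracking account balances step by step:
Start: travel=0, escrow=500, checking=900
Event 1 (withdraw 50 from checking): checking: 900 - 50 = 850. Balances: travel=0, escrow=500, checking=850
Event 2 (transfer 100 escrow -> travel): escrow: 500 - 100 = 400, travel: 0 + 100 = 100. Balances: travel=100, escrow=400, checking=850
Event 3 (deposit 250 to escrow): escrow: 400 + 250 = 650. Balances: travel=100, escrow=650, checking=850
Event 4 (deposit 400 to checking): checking: 850 + 400 = 1250. Balances: travel=100, escrow=650, checking=1250
Event 5 (deposit 100 to escrow): escrow: 650 + 100 = 750. Balances: travel=100, escrow=750, checking=1250
Event 6 (withdraw 250 from checking): checking: 1250 - 250 = 1000. Balances: travel=100, escrow=750, checking=1000
Event 7 (transfer 150 travel -> escrow): travel: 100 - 150 = -50, escrow: 750 + 150 = 900. Balances: travel=-50, escrow=900, checking=1000
Event 8 (withdraw 100 from checking): checking: 1000 - 100 = 900. Balances: travel=-50, escrow=900, checking=900

Final balance of travel: -50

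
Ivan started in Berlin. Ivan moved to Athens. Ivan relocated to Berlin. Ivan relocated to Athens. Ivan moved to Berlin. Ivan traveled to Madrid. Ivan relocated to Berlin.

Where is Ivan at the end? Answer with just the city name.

Tracking Ivan's location:
Start: Ivan is in Berlin.
After move 1: Berlin -> Athens. Ivan is in Athens.
After move 2: Athens -> Berlin. Ivan is in Berlin.
After move 3: Berlin -> Athens. Ivan is in Athens.
After move 4: Athens -> Berlin. Ivan is in Berlin.
After move 5: Berlin -> Madrid. Ivan is in Madrid.
After move 6: Madrid -> Berlin. Ivan is in Berlin.

Answer: Berlin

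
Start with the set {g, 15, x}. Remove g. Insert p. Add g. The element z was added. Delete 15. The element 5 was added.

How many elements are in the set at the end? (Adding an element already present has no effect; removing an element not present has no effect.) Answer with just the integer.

Answer: 5

Derivation:
Tracking the set through each operation:
Start: {15, g, x}
Event 1 (remove g): removed. Set: {15, x}
Event 2 (add p): added. Set: {15, p, x}
Event 3 (add g): added. Set: {15, g, p, x}
Event 4 (add z): added. Set: {15, g, p, x, z}
Event 5 (remove 15): removed. Set: {g, p, x, z}
Event 6 (add 5): added. Set: {5, g, p, x, z}

Final set: {5, g, p, x, z} (size 5)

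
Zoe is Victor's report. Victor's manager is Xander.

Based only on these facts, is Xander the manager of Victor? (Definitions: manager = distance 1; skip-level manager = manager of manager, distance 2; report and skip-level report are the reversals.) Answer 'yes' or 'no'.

Reconstructing the manager chain from the given facts:
  Xander -> Victor -> Zoe
(each arrow means 'manager of the next')
Positions in the chain (0 = top):
  position of Xander: 0
  position of Victor: 1
  position of Zoe: 2

Xander is at position 0, Victor is at position 1; signed distance (j - i) = 1.
'manager' requires j - i = 1. Actual distance is 1, so the relation HOLDS.

Answer: yes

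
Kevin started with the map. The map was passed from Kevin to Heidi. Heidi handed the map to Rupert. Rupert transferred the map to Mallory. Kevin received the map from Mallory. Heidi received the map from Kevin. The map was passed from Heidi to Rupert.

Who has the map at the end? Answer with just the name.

Answer: Rupert

Derivation:
Tracking the map through each event:
Start: Kevin has the map.
After event 1: Heidi has the map.
After event 2: Rupert has the map.
After event 3: Mallory has the map.
After event 4: Kevin has the map.
After event 5: Heidi has the map.
After event 6: Rupert has the map.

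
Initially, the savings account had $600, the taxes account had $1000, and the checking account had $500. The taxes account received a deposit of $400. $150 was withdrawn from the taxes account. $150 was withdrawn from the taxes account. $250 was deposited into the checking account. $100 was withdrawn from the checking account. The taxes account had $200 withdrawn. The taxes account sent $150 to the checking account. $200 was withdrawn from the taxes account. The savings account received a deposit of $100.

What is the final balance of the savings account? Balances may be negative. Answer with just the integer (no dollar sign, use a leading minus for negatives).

Tracking account balances step by step:
Start: savings=600, taxes=1000, checking=500
Event 1 (deposit 400 to taxes): taxes: 1000 + 400 = 1400. Balances: savings=600, taxes=1400, checking=500
Event 2 (withdraw 150 from taxes): taxes: 1400 - 150 = 1250. Balances: savings=600, taxes=1250, checking=500
Event 3 (withdraw 150 from taxes): taxes: 1250 - 150 = 1100. Balances: savings=600, taxes=1100, checking=500
Event 4 (deposit 250 to checking): checking: 500 + 250 = 750. Balances: savings=600, taxes=1100, checking=750
Event 5 (withdraw 100 from checking): checking: 750 - 100 = 650. Balances: savings=600, taxes=1100, checking=650
Event 6 (withdraw 200 from taxes): taxes: 1100 - 200 = 900. Balances: savings=600, taxes=900, checking=650
Event 7 (transfer 150 taxes -> checking): taxes: 900 - 150 = 750, checking: 650 + 150 = 800. Balances: savings=600, taxes=750, checking=800
Event 8 (withdraw 200 from taxes): taxes: 750 - 200 = 550. Balances: savings=600, taxes=550, checking=800
Event 9 (deposit 100 to savings): savings: 600 + 100 = 700. Balances: savings=700, taxes=550, checking=800

Final balance of savings: 700

Answer: 700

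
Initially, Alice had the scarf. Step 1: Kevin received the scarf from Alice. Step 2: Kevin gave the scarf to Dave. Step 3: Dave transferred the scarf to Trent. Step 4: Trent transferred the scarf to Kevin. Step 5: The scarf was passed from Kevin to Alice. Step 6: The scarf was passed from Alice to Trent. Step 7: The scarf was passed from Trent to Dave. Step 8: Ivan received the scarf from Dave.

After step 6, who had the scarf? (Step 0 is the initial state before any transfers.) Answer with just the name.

Tracking the scarf holder through step 6:
After step 0 (start): Alice
After step 1: Kevin
After step 2: Dave
After step 3: Trent
After step 4: Kevin
After step 5: Alice
After step 6: Trent

At step 6, the holder is Trent.

Answer: Trent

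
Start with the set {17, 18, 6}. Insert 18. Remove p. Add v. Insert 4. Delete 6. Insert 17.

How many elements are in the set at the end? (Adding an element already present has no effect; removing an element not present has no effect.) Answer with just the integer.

Answer: 4

Derivation:
Tracking the set through each operation:
Start: {17, 18, 6}
Event 1 (add 18): already present, no change. Set: {17, 18, 6}
Event 2 (remove p): not present, no change. Set: {17, 18, 6}
Event 3 (add v): added. Set: {17, 18, 6, v}
Event 4 (add 4): added. Set: {17, 18, 4, 6, v}
Event 5 (remove 6): removed. Set: {17, 18, 4, v}
Event 6 (add 17): already present, no change. Set: {17, 18, 4, v}

Final set: {17, 18, 4, v} (size 4)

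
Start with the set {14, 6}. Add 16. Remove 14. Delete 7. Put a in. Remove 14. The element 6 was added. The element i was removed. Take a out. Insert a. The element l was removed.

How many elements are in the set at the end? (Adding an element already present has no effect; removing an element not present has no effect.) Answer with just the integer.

Answer: 3

Derivation:
Tracking the set through each operation:
Start: {14, 6}
Event 1 (add 16): added. Set: {14, 16, 6}
Event 2 (remove 14): removed. Set: {16, 6}
Event 3 (remove 7): not present, no change. Set: {16, 6}
Event 4 (add a): added. Set: {16, 6, a}
Event 5 (remove 14): not present, no change. Set: {16, 6, a}
Event 6 (add 6): already present, no change. Set: {16, 6, a}
Event 7 (remove i): not present, no change. Set: {16, 6, a}
Event 8 (remove a): removed. Set: {16, 6}
Event 9 (add a): added. Set: {16, 6, a}
Event 10 (remove l): not present, no change. Set: {16, 6, a}

Final set: {16, 6, a} (size 3)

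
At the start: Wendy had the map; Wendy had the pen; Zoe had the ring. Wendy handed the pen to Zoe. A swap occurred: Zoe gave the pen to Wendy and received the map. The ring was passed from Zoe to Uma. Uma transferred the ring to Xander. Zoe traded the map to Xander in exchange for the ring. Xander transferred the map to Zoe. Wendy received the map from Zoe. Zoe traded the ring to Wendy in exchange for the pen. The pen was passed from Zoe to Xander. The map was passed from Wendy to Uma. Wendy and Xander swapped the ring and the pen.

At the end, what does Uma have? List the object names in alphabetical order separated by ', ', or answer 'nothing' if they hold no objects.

Tracking all object holders:
Start: map:Wendy, pen:Wendy, ring:Zoe
Event 1 (give pen: Wendy -> Zoe). State: map:Wendy, pen:Zoe, ring:Zoe
Event 2 (swap pen<->map: now pen:Wendy, map:Zoe). State: map:Zoe, pen:Wendy, ring:Zoe
Event 3 (give ring: Zoe -> Uma). State: map:Zoe, pen:Wendy, ring:Uma
Event 4 (give ring: Uma -> Xander). State: map:Zoe, pen:Wendy, ring:Xander
Event 5 (swap map<->ring: now map:Xander, ring:Zoe). State: map:Xander, pen:Wendy, ring:Zoe
Event 6 (give map: Xander -> Zoe). State: map:Zoe, pen:Wendy, ring:Zoe
Event 7 (give map: Zoe -> Wendy). State: map:Wendy, pen:Wendy, ring:Zoe
Event 8 (swap ring<->pen: now ring:Wendy, pen:Zoe). State: map:Wendy, pen:Zoe, ring:Wendy
Event 9 (give pen: Zoe -> Xander). State: map:Wendy, pen:Xander, ring:Wendy
Event 10 (give map: Wendy -> Uma). State: map:Uma, pen:Xander, ring:Wendy
Event 11 (swap ring<->pen: now ring:Xander, pen:Wendy). State: map:Uma, pen:Wendy, ring:Xander

Final state: map:Uma, pen:Wendy, ring:Xander
Uma holds: map.

Answer: map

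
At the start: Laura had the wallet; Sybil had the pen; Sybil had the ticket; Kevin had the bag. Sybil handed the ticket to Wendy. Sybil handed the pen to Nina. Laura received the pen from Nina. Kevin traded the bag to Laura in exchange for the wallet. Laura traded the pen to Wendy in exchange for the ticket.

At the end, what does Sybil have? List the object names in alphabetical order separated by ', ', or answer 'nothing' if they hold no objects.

Tracking all object holders:
Start: wallet:Laura, pen:Sybil, ticket:Sybil, bag:Kevin
Event 1 (give ticket: Sybil -> Wendy). State: wallet:Laura, pen:Sybil, ticket:Wendy, bag:Kevin
Event 2 (give pen: Sybil -> Nina). State: wallet:Laura, pen:Nina, ticket:Wendy, bag:Kevin
Event 3 (give pen: Nina -> Laura). State: wallet:Laura, pen:Laura, ticket:Wendy, bag:Kevin
Event 4 (swap bag<->wallet: now bag:Laura, wallet:Kevin). State: wallet:Kevin, pen:Laura, ticket:Wendy, bag:Laura
Event 5 (swap pen<->ticket: now pen:Wendy, ticket:Laura). State: wallet:Kevin, pen:Wendy, ticket:Laura, bag:Laura

Final state: wallet:Kevin, pen:Wendy, ticket:Laura, bag:Laura
Sybil holds: (nothing).

Answer: nothing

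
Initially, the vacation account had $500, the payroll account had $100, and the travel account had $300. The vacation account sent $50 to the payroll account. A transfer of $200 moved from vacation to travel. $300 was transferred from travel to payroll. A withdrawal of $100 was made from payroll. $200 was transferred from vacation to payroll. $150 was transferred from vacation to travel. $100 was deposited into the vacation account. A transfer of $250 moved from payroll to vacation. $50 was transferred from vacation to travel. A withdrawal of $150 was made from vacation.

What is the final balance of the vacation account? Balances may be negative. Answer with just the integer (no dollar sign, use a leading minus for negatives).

Answer: 50

Derivation:
Tracking account balances step by step:
Start: vacation=500, payroll=100, travel=300
Event 1 (transfer 50 vacation -> payroll): vacation: 500 - 50 = 450, payroll: 100 + 50 = 150. Balances: vacation=450, payroll=150, travel=300
Event 2 (transfer 200 vacation -> travel): vacation: 450 - 200 = 250, travel: 300 + 200 = 500. Balances: vacation=250, payroll=150, travel=500
Event 3 (transfer 300 travel -> payroll): travel: 500 - 300 = 200, payroll: 150 + 300 = 450. Balances: vacation=250, payroll=450, travel=200
Event 4 (withdraw 100 from payroll): payroll: 450 - 100 = 350. Balances: vacation=250, payroll=350, travel=200
Event 5 (transfer 200 vacation -> payroll): vacation: 250 - 200 = 50, payroll: 350 + 200 = 550. Balances: vacation=50, payroll=550, travel=200
Event 6 (transfer 150 vacation -> travel): vacation: 50 - 150 = -100, travel: 200 + 150 = 350. Balances: vacation=-100, payroll=550, travel=350
Event 7 (deposit 100 to vacation): vacation: -100 + 100 = 0. Balances: vacation=0, payroll=550, travel=350
Event 8 (transfer 250 payroll -> vacation): payroll: 550 - 250 = 300, vacation: 0 + 250 = 250. Balances: vacation=250, payroll=300, travel=350
Event 9 (transfer 50 vacation -> travel): vacation: 250 - 50 = 200, travel: 350 + 50 = 400. Balances: vacation=200, payroll=300, travel=400
Event 10 (withdraw 150 from vacation): vacation: 200 - 150 = 50. Balances: vacation=50, payroll=300, travel=400

Final balance of vacation: 50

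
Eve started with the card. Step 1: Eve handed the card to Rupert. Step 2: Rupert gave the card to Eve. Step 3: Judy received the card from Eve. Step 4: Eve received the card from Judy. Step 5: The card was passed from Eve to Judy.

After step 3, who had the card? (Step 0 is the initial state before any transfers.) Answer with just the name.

Tracking the card holder through step 3:
After step 0 (start): Eve
After step 1: Rupert
After step 2: Eve
After step 3: Judy

At step 3, the holder is Judy.

Answer: Judy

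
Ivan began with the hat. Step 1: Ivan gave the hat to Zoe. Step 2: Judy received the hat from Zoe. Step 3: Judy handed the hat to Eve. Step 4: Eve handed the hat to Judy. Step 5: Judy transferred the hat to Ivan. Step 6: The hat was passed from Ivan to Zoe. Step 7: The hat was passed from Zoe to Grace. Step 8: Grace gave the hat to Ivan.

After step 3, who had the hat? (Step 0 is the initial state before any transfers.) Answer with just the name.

Answer: Eve

Derivation:
Tracking the hat holder through step 3:
After step 0 (start): Ivan
After step 1: Zoe
After step 2: Judy
After step 3: Eve

At step 3, the holder is Eve.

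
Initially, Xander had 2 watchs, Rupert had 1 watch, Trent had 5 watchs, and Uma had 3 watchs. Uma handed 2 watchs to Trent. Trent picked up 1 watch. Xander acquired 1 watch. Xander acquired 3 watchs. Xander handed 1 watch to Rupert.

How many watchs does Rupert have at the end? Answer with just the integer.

Answer: 2

Derivation:
Tracking counts step by step:
Start: Xander=2, Rupert=1, Trent=5, Uma=3
Event 1 (Uma -> Trent, 2): Uma: 3 -> 1, Trent: 5 -> 7. State: Xander=2, Rupert=1, Trent=7, Uma=1
Event 2 (Trent +1): Trent: 7 -> 8. State: Xander=2, Rupert=1, Trent=8, Uma=1
Event 3 (Xander +1): Xander: 2 -> 3. State: Xander=3, Rupert=1, Trent=8, Uma=1
Event 4 (Xander +3): Xander: 3 -> 6. State: Xander=6, Rupert=1, Trent=8, Uma=1
Event 5 (Xander -> Rupert, 1): Xander: 6 -> 5, Rupert: 1 -> 2. State: Xander=5, Rupert=2, Trent=8, Uma=1

Rupert's final count: 2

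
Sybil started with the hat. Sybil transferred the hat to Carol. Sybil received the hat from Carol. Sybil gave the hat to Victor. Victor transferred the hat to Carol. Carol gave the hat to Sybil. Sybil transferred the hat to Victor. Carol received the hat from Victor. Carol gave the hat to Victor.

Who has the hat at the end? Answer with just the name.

Answer: Victor

Derivation:
Tracking the hat through each event:
Start: Sybil has the hat.
After event 1: Carol has the hat.
After event 2: Sybil has the hat.
After event 3: Victor has the hat.
After event 4: Carol has the hat.
After event 5: Sybil has the hat.
After event 6: Victor has the hat.
After event 7: Carol has the hat.
After event 8: Victor has the hat.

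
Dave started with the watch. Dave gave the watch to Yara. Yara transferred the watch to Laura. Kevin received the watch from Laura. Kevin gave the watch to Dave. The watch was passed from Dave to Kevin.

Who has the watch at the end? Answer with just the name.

Tracking the watch through each event:
Start: Dave has the watch.
After event 1: Yara has the watch.
After event 2: Laura has the watch.
After event 3: Kevin has the watch.
After event 4: Dave has the watch.
After event 5: Kevin has the watch.

Answer: Kevin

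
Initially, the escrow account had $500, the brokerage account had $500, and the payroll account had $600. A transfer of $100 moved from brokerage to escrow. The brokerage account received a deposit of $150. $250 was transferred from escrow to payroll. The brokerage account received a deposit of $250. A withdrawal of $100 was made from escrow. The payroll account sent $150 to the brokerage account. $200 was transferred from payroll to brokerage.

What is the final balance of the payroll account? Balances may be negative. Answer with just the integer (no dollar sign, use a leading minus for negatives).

Answer: 500

Derivation:
Tracking account balances step by step:
Start: escrow=500, brokerage=500, payroll=600
Event 1 (transfer 100 brokerage -> escrow): brokerage: 500 - 100 = 400, escrow: 500 + 100 = 600. Balances: escrow=600, brokerage=400, payroll=600
Event 2 (deposit 150 to brokerage): brokerage: 400 + 150 = 550. Balances: escrow=600, brokerage=550, payroll=600
Event 3 (transfer 250 escrow -> payroll): escrow: 600 - 250 = 350, payroll: 600 + 250 = 850. Balances: escrow=350, brokerage=550, payroll=850
Event 4 (deposit 250 to brokerage): brokerage: 550 + 250 = 800. Balances: escrow=350, brokerage=800, payroll=850
Event 5 (withdraw 100 from escrow): escrow: 350 - 100 = 250. Balances: escrow=250, brokerage=800, payroll=850
Event 6 (transfer 150 payroll -> brokerage): payroll: 850 - 150 = 700, brokerage: 800 + 150 = 950. Balances: escrow=250, brokerage=950, payroll=700
Event 7 (transfer 200 payroll -> brokerage): payroll: 700 - 200 = 500, brokerage: 950 + 200 = 1150. Balances: escrow=250, brokerage=1150, payroll=500

Final balance of payroll: 500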